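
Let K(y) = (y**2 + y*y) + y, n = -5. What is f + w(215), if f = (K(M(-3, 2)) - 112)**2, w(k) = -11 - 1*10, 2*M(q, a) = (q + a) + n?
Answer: 9388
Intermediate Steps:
M(q, a) = -5/2 + a/2 + q/2 (M(q, a) = ((q + a) - 5)/2 = ((a + q) - 5)/2 = (-5 + a + q)/2 = -5/2 + a/2 + q/2)
w(k) = -21 (w(k) = -11 - 10 = -21)
K(y) = y + 2*y**2 (K(y) = (y**2 + y**2) + y = 2*y**2 + y = y + 2*y**2)
f = 9409 (f = ((-5/2 + (1/2)*2 + (1/2)*(-3))*(1 + 2*(-5/2 + (1/2)*2 + (1/2)*(-3))) - 112)**2 = ((-5/2 + 1 - 3/2)*(1 + 2*(-5/2 + 1 - 3/2)) - 112)**2 = (-3*(1 + 2*(-3)) - 112)**2 = (-3*(1 - 6) - 112)**2 = (-3*(-5) - 112)**2 = (15 - 112)**2 = (-97)**2 = 9409)
f + w(215) = 9409 - 21 = 9388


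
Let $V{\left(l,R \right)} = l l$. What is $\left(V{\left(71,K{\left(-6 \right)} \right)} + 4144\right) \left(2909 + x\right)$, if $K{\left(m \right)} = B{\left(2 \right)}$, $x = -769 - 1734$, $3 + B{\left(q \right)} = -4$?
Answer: $3729110$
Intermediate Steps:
$B{\left(q \right)} = -7$ ($B{\left(q \right)} = -3 - 4 = -7$)
$x = -2503$
$K{\left(m \right)} = -7$
$V{\left(l,R \right)} = l^{2}$
$\left(V{\left(71,K{\left(-6 \right)} \right)} + 4144\right) \left(2909 + x\right) = \left(71^{2} + 4144\right) \left(2909 - 2503\right) = \left(5041 + 4144\right) 406 = 9185 \cdot 406 = 3729110$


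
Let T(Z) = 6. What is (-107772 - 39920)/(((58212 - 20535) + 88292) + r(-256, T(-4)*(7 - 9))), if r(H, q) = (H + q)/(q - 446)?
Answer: -33821468/28847035 ≈ -1.1724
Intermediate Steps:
r(H, q) = (H + q)/(-446 + q)
(-107772 - 39920)/(((58212 - 20535) + 88292) + r(-256, T(-4)*(7 - 9))) = (-107772 - 39920)/(((58212 - 20535) + 88292) + (-256 + 6*(7 - 9))/(-446 + 6*(7 - 9))) = -147692/((37677 + 88292) + (-256 + 6*(-2))/(-446 + 6*(-2))) = -147692/(125969 + (-256 - 12)/(-446 - 12)) = -147692/(125969 - 268/(-458)) = -147692/(125969 - 1/458*(-268)) = -147692/(125969 + 134/229) = -147692/28847035/229 = -147692*229/28847035 = -33821468/28847035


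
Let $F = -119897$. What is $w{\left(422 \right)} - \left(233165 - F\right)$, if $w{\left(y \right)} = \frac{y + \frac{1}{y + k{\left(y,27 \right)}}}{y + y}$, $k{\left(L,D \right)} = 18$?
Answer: $- \frac{131112918639}{371360} \approx -3.5306 \cdot 10^{5}$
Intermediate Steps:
$w{\left(y \right)} = \frac{y + \frac{1}{18 + y}}{2 y}$ ($w{\left(y \right)} = \frac{y + \frac{1}{y + 18}}{y + y} = \frac{y + \frac{1}{18 + y}}{2 y}$)
$w{\left(422 \right)} - \left(233165 - F\right) = \frac{1 + 422^{2} + 18 \cdot 422}{2 \cdot 422 \left(18 + 422\right)} - \left(233165 - -119897\right) = \frac{1}{2} \cdot \frac{1}{422} \cdot \frac{1}{440} \left(1 + 178084 + 7596\right) - \left(233165 + 119897\right) = \frac{1}{2} \cdot \frac{1}{422} \cdot \frac{1}{440} \cdot 185681 - 353062 = \frac{185681}{371360} - 353062 = - \frac{131112918639}{371360}$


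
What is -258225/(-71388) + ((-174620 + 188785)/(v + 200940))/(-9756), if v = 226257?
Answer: 2491231674490/688718032263 ≈ 3.6172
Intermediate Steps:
-258225/(-71388) + ((-174620 + 188785)/(v + 200940))/(-9756) = -258225/(-71388) + ((-174620 + 188785)/(226257 + 200940))/(-9756) = -258225*(-1/71388) + (14165/427197)*(-1/9756) = 86075/23796 + (14165*(1/427197))*(-1/9756) = 86075/23796 + (14165/427197)*(-1/9756) = 86075/23796 - 14165/4167733932 = 2491231674490/688718032263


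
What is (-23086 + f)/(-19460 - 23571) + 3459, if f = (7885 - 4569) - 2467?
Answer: 4023418/1163 ≈ 3459.5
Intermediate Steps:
f = 849 (f = 3316 - 2467 = 849)
(-23086 + f)/(-19460 - 23571) + 3459 = (-23086 + 849)/(-19460 - 23571) + 3459 = -22237/(-43031) + 3459 = -22237*(-1/43031) + 3459 = 601/1163 + 3459 = 4023418/1163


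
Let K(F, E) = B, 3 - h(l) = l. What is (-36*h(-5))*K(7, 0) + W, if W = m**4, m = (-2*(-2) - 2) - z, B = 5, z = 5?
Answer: -1359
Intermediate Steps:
h(l) = 3 - l
K(F, E) = 5
m = -3 (m = (-2*(-2) - 2) - 1*5 = (4 - 2) - 5 = 2 - 5 = -3)
W = 81 (W = (-3)**4 = 81)
(-36*h(-5))*K(7, 0) + W = -36*(3 - 1*(-5))*5 + 81 = -36*(3 + 5)*5 + 81 = -36*8*5 + 81 = -288*5 + 81 = -1440 + 81 = -1359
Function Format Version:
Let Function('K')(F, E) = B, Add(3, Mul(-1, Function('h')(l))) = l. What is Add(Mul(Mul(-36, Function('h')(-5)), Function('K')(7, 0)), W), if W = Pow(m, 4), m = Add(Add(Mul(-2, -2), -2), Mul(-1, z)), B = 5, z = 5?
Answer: -1359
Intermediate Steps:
Function('h')(l) = Add(3, Mul(-1, l))
Function('K')(F, E) = 5
m = -3 (m = Add(Add(Mul(-2, -2), -2), Mul(-1, 5)) = Add(Add(4, -2), -5) = Add(2, -5) = -3)
W = 81 (W = Pow(-3, 4) = 81)
Add(Mul(Mul(-36, Function('h')(-5)), Function('K')(7, 0)), W) = Add(Mul(Mul(-36, Add(3, Mul(-1, -5))), 5), 81) = Add(Mul(Mul(-36, Add(3, 5)), 5), 81) = Add(Mul(Mul(-36, 8), 5), 81) = Add(Mul(-288, 5), 81) = Add(-1440, 81) = -1359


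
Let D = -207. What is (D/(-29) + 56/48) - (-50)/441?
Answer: 215315/25578 ≈ 8.4180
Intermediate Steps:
(D/(-29) + 56/48) - (-50)/441 = (-207/(-29) + 56/48) - (-50)/441 = (-207*(-1/29) + 56*(1/48)) - (-50)/441 = (207/29 + 7/6) - 1*(-50/441) = 1445/174 + 50/441 = 215315/25578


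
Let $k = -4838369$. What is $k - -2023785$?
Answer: $-2814584$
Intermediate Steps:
$k - -2023785 = -4838369 - -2023785 = -4838369 + 2023785 = -2814584$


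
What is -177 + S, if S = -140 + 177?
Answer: -140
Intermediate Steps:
S = 37
-177 + S = -177 + 37 = -140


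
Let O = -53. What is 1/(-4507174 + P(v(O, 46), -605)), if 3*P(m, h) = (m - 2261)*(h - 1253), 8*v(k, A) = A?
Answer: -2/6220845 ≈ -3.2150e-7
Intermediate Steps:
v(k, A) = A/8
P(m, h) = (-2261 + m)*(-1253 + h)/3 (P(m, h) = ((m - 2261)*(h - 1253))/3 = ((-2261 + m)*(-1253 + h))/3 = (-2261 + m)*(-1253 + h)/3)
1/(-4507174 + P(v(O, 46), -605)) = 1/(-4507174 + (2833033/3 - 2261/3*(-605) - 1253*46/24 + (⅓)*(-605)*((⅛)*46))) = 1/(-4507174 + (2833033/3 + 1367905/3 - 1253/3*23/4 + (⅓)*(-605)*(23/4))) = 1/(-4507174 + (2833033/3 + 1367905/3 - 28819/12 - 13915/12)) = 1/(-4507174 + 2793503/2) = 1/(-6220845/2) = -2/6220845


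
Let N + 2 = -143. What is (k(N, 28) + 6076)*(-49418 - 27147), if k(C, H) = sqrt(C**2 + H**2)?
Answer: -465208940 - 76565*sqrt(21809) ≈ -4.7652e+8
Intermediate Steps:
N = -145 (N = -2 - 143 = -145)
(k(N, 28) + 6076)*(-49418 - 27147) = (sqrt((-145)**2 + 28**2) + 6076)*(-49418 - 27147) = (sqrt(21025 + 784) + 6076)*(-76565) = (sqrt(21809) + 6076)*(-76565) = (6076 + sqrt(21809))*(-76565) = -465208940 - 76565*sqrt(21809)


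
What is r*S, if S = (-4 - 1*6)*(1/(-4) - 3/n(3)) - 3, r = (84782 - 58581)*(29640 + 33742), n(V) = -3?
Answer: -17437053711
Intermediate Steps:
r = 1660671782 (r = 26201*63382 = 1660671782)
S = -21/2 (S = (-4 - 1*6)*(1/(-4) - 3/(-3)) - 3 = (-4 - 6)*(1*(-¼) - 3*(-⅓)) - 3 = -10*(-¼ + 1) - 3 = -10*¾ - 3 = -15/2 - 3 = -21/2 ≈ -10.500)
r*S = 1660671782*(-21/2) = -17437053711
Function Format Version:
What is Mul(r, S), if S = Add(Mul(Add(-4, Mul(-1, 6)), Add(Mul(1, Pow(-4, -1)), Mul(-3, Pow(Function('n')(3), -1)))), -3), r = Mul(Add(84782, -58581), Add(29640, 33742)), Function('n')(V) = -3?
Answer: -17437053711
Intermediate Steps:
r = 1660671782 (r = Mul(26201, 63382) = 1660671782)
S = Rational(-21, 2) (S = Add(Mul(Add(-4, Mul(-1, 6)), Add(Mul(1, Pow(-4, -1)), Mul(-3, Pow(-3, -1)))), -3) = Add(Mul(Add(-4, -6), Add(Mul(1, Rational(-1, 4)), Mul(-3, Rational(-1, 3)))), -3) = Add(Mul(-10, Add(Rational(-1, 4), 1)), -3) = Add(Mul(-10, Rational(3, 4)), -3) = Add(Rational(-15, 2), -3) = Rational(-21, 2) ≈ -10.500)
Mul(r, S) = Mul(1660671782, Rational(-21, 2)) = -17437053711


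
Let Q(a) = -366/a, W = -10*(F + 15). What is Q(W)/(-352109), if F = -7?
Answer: -183/14084360 ≈ -1.2993e-5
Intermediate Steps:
W = -80 (W = -10*(-7 + 15) = -10*8 = -80)
Q(W)/(-352109) = -366/(-80)/(-352109) = -366*(-1/80)*(-1/352109) = (183/40)*(-1/352109) = -183/14084360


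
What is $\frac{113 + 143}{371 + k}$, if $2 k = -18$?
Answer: $\frac{128}{181} \approx 0.70718$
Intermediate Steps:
$k = -9$ ($k = \frac{1}{2} \left(-18\right) = -9$)
$\frac{113 + 143}{371 + k} = \frac{113 + 143}{371 - 9} = \frac{256}{362} = 256 \cdot \frac{1}{362} = \frac{128}{181}$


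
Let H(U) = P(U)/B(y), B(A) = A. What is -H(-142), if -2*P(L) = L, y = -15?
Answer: 71/15 ≈ 4.7333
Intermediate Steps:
P(L) = -L/2
H(U) = U/30 (H(U) = -U/2/(-15) = -U/2*(-1/15) = U/30)
-H(-142) = -(-142)/30 = -1*(-71/15) = 71/15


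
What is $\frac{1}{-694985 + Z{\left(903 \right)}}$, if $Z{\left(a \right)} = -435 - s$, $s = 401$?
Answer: $- \frac{1}{695821} \approx -1.4372 \cdot 10^{-6}$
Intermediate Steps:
$Z{\left(a \right)} = -836$ ($Z{\left(a \right)} = -435 - 401 = -836$)
$\frac{1}{-694985 + Z{\left(903 \right)}} = \frac{1}{-694985 - 836} = \frac{1}{-695821} = - \frac{1}{695821}$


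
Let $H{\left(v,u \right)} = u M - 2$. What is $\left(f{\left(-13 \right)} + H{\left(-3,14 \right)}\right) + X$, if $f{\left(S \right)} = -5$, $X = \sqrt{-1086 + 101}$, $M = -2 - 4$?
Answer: $-91 + i \sqrt{985} \approx -91.0 + 31.385 i$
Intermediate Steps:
$M = -6$ ($M = -2 - 4 = -6$)
$X = i \sqrt{985}$ ($X = \sqrt{-985} = i \sqrt{985} \approx 31.385 i$)
$H{\left(v,u \right)} = -2 - 6 u$ ($H{\left(v,u \right)} = u \left(-6\right) - 2 = - 6 u - 2 = -2 - 6 u$)
$\left(f{\left(-13 \right)} + H{\left(-3,14 \right)}\right) + X = \left(-5 - 86\right) + i \sqrt{985} = -91 + i \sqrt{985}$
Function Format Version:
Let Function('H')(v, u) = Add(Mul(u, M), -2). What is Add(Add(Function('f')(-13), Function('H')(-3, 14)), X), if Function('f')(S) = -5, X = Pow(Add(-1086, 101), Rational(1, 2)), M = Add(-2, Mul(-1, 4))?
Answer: Add(-91, Mul(I, Pow(985, Rational(1, 2)))) ≈ Add(-91.000, Mul(31.385, I))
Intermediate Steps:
M = -6 (M = Add(-2, -4) = -6)
X = Mul(I, Pow(985, Rational(1, 2))) (X = Pow(-985, Rational(1, 2)) = Mul(I, Pow(985, Rational(1, 2))) ≈ Mul(31.385, I))
Function('H')(v, u) = Add(-2, Mul(-6, u)) (Function('H')(v, u) = Add(Mul(u, -6), -2) = Add(Mul(-6, u), -2) = Add(-2, Mul(-6, u)))
Add(Add(Function('f')(-13), Function('H')(-3, 14)), X) = Add(Add(-5, Add(-2, Mul(-6, 14))), Mul(I, Pow(985, Rational(1, 2)))) = Add(Add(-5, Add(-2, -84)), Mul(I, Pow(985, Rational(1, 2)))) = Add(Add(-5, -86), Mul(I, Pow(985, Rational(1, 2)))) = Add(-91, Mul(I, Pow(985, Rational(1, 2))))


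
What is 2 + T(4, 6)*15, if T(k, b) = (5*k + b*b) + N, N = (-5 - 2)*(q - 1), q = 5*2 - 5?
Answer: 422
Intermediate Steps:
q = 5 (q = 10 - 5 = 5)
N = -28 (N = (-5 - 2)*(5 - 1) = -7*4 = -28)
T(k, b) = -28 + b² + 5*k (T(k, b) = (5*k + b*b) - 28 = (5*k + b²) - 28 = (b² + 5*k) - 28 = -28 + b² + 5*k)
2 + T(4, 6)*15 = 2 + (-28 + 6² + 5*4)*15 = 2 + (-28 + 36 + 20)*15 = 2 + 28*15 = 2 + 420 = 422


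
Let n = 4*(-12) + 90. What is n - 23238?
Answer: -23196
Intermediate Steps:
n = 42 (n = -48 + 90 = 42)
n - 23238 = 42 - 23238 = -23196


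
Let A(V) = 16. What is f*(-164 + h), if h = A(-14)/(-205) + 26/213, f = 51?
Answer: -121705346/14555 ≈ -8361.8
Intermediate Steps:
h = 1922/43665 (h = 16/(-205) + 26/213 = 16*(-1/205) + 26*(1/213) = -16/205 + 26/213 = 1922/43665 ≈ 0.044017)
f*(-164 + h) = 51*(-164 + 1922/43665) = 51*(-7159138/43665) = -121705346/14555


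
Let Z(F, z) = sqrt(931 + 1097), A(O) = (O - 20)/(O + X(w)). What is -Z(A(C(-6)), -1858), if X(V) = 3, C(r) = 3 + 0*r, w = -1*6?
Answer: -26*sqrt(3) ≈ -45.033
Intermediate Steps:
w = -6
C(r) = 3 (C(r) = 3 + 0 = 3)
A(O) = (-20 + O)/(3 + O) (A(O) = (O - 20)/(O + 3) = (-20 + O)/(3 + O))
Z(F, z) = 26*sqrt(3) (Z(F, z) = sqrt(2028) = 26*sqrt(3))
-Z(A(C(-6)), -1858) = -26*sqrt(3)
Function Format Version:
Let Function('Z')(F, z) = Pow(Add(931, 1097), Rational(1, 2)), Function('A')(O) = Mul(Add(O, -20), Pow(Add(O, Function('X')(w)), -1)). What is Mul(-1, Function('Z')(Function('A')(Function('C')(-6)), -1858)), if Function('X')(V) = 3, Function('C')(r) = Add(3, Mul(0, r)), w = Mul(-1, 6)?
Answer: Mul(-26, Pow(3, Rational(1, 2))) ≈ -45.033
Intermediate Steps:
w = -6
Function('C')(r) = 3 (Function('C')(r) = Add(3, 0) = 3)
Function('A')(O) = Mul(Pow(Add(3, O), -1), Add(-20, O)) (Function('A')(O) = Mul(Add(O, -20), Pow(Add(O, 3), -1)) = Mul(Add(-20, O), Pow(Add(3, O), -1)) = Mul(Pow(Add(3, O), -1), Add(-20, O)))
Function('Z')(F, z) = Mul(26, Pow(3, Rational(1, 2))) (Function('Z')(F, z) = Pow(2028, Rational(1, 2)) = Mul(26, Pow(3, Rational(1, 2))))
Mul(-1, Function('Z')(Function('A')(Function('C')(-6)), -1858)) = Mul(-1, Mul(26, Pow(3, Rational(1, 2)))) = Mul(-26, Pow(3, Rational(1, 2)))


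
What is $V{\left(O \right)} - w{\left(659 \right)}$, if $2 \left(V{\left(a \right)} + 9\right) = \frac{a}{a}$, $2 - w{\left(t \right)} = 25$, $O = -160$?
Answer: $\frac{29}{2} \approx 14.5$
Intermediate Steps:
$w{\left(t \right)} = -23$ ($w{\left(t \right)} = 2 - 25 = -23$)
$V{\left(a \right)} = - \frac{17}{2}$ ($V{\left(a \right)} = -9 + \frac{a \frac{1}{a}}{2} = -9 + \frac{1}{2} \cdot 1 = -9 + \frac{1}{2} = - \frac{17}{2}$)
$V{\left(O \right)} - w{\left(659 \right)} = - \frac{17}{2} - -23 = - \frac{17}{2} + 23 = \frac{29}{2}$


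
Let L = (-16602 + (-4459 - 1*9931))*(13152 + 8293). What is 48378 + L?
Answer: -664575062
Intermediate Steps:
L = -664623440 (L = (-16602 + (-4459 - 9931))*21445 = (-16602 - 14390)*21445 = -30992*21445 = -664623440)
48378 + L = 48378 - 664623440 = -664575062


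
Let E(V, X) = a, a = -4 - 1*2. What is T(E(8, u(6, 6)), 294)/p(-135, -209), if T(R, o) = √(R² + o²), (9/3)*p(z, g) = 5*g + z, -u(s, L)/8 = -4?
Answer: -9*√2402/590 ≈ -0.74761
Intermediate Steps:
u(s, L) = 32 (u(s, L) = -8*(-4) = 32)
a = -6 (a = -4 - 2 = -6)
E(V, X) = -6
p(z, g) = z/3 + 5*g/3 (p(z, g) = (5*g + z)/3 = (z + 5*g)/3 = z/3 + 5*g/3)
T(E(8, u(6, 6)), 294)/p(-135, -209) = √((-6)² + 294²)/((⅓)*(-135) + (5/3)*(-209)) = √(36 + 86436)/(-45 - 1045/3) = √86472/(-1180/3) = (6*√2402)*(-3/1180) = -9*√2402/590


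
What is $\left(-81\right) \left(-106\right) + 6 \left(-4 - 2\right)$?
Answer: $8550$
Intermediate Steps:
$\left(-81\right) \left(-106\right) + 6 \left(-4 - 2\right) = 8586 + 6 \left(-6\right) = 8586 - 36 = 8550$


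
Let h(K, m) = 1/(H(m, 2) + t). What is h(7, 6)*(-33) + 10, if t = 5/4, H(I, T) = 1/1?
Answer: -14/3 ≈ -4.6667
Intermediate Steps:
H(I, T) = 1 (H(I, T) = 1*1 = 1)
t = 5/4 (t = 5*(¼) = 5/4 ≈ 1.2500)
h(K, m) = 4/9 (h(K, m) = 1/(1 + 5/4) = 1/(9/4) = 4/9)
h(7, 6)*(-33) + 10 = (4/9)*(-33) + 10 = -44/3 + 10 = -14/3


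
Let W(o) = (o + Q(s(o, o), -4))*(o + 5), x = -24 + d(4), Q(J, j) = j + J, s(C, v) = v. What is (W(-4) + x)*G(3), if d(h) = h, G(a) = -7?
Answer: 224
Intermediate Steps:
Q(J, j) = J + j
x = -20 (x = -24 + 4 = -20)
W(o) = (-4 + 2*o)*(5 + o) (W(o) = (o + (o - 4))*(o + 5) = (o + (-4 + o))*(5 + o) = (-4 + 2*o)*(5 + o))
(W(-4) + x)*G(3) = ((-20 + 2*(-4)² + 6*(-4)) - 20)*(-7) = ((-20 + 2*16 - 24) - 20)*(-7) = ((-20 + 32 - 24) - 20)*(-7) = (-12 - 20)*(-7) = -32*(-7) = 224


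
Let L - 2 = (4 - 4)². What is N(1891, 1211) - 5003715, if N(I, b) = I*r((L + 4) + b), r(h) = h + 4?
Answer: -2694804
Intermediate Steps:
L = 2 (L = 2 + (4 - 4)² = 2 + 0² = 2 + 0 = 2)
r(h) = 4 + h
N(I, b) = I*(10 + b) (N(I, b) = I*(4 + ((2 + 4) + b)) = I*(4 + (6 + b)) = I*(10 + b))
N(1891, 1211) - 5003715 = 1891*(10 + 1211) - 5003715 = 1891*1221 - 5003715 = 2308911 - 5003715 = -2694804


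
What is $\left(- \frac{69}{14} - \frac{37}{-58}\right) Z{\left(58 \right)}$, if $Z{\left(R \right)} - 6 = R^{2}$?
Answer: $- \frac{2935270}{203} \approx -14459.0$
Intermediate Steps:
$Z{\left(R \right)} = 6 + R^{2}$
$\left(- \frac{69}{14} - \frac{37}{-58}\right) Z{\left(58 \right)} = \left(- \frac{69}{14} - \frac{37}{-58}\right) \left(6 + 58^{2}\right) = \left(\left(-69\right) \frac{1}{14} - - \frac{37}{58}\right) \left(6 + 3364\right) = \left(- \frac{69}{14} + \frac{37}{58}\right) 3370 = \left(- \frac{871}{203}\right) 3370 = - \frac{2935270}{203}$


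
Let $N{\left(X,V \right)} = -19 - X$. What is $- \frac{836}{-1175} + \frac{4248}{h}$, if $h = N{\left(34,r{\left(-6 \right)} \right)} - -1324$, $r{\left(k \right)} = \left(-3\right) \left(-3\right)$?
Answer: $\frac{6053956}{1493425} \approx 4.0537$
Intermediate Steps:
$r{\left(k \right)} = 9$
$h = 1271$ ($h = \left(-19 - 34\right) - -1324 = \left(-19 - 34\right) + 1324 = -53 + 1324 = 1271$)
$- \frac{836}{-1175} + \frac{4248}{h} = - \frac{836}{-1175} + \frac{4248}{1271} = \left(-836\right) \left(- \frac{1}{1175}\right) + 4248 \cdot \frac{1}{1271} = \frac{836}{1175} + \frac{4248}{1271} = \frac{6053956}{1493425}$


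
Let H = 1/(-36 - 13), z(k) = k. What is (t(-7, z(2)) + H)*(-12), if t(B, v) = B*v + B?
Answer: 12360/49 ≈ 252.24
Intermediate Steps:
H = -1/49 (H = 1/(-49) = -1/49 ≈ -0.020408)
t(B, v) = B + B*v
(t(-7, z(2)) + H)*(-12) = (-7*(1 + 2) - 1/49)*(-12) = (-7*3 - 1/49)*(-12) = (-21 - 1/49)*(-12) = -1030/49*(-12) = 12360/49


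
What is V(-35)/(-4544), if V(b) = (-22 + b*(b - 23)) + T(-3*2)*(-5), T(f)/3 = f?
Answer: -1049/2272 ≈ -0.46171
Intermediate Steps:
T(f) = 3*f
V(b) = 68 + b*(-23 + b) (V(b) = (-22 + b*(b - 23)) + (3*(-3*2))*(-5) = (-22 + b*(-23 + b)) + (3*(-6))*(-5) = (-22 + b*(-23 + b)) - 18*(-5) = (-22 + b*(-23 + b)) + 90 = 68 + b*(-23 + b))
V(-35)/(-4544) = (68 + (-35)² - 23*(-35))/(-4544) = (68 + 1225 + 805)*(-1/4544) = 2098*(-1/4544) = -1049/2272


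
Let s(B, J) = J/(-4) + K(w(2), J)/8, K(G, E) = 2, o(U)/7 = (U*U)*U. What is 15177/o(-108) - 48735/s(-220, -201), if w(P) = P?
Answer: -286496811119/296872128 ≈ -965.05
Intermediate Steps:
o(U) = 7*U³ (o(U) = 7*((U*U)*U) = 7*(U²*U) = 7*U³)
s(B, J) = ¼ - J/4 (s(B, J) = J/(-4) + 2/8 = J*(-¼) + 2*(⅛) = -J/4 + ¼ = ¼ - J/4)
15177/o(-108) - 48735/s(-220, -201) = 15177/((7*(-108)³)) - 48735/(¼ - ¼*(-201)) = 15177/((7*(-1259712))) - 48735/(¼ + 201/4) = 15177/(-8817984) - 48735/101/2 = 15177*(-1/8817984) - 48735*2/101 = -5059/2939328 - 97470/101 = -286496811119/296872128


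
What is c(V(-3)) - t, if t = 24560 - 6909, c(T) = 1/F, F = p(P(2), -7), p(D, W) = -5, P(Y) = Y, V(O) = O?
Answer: -88256/5 ≈ -17651.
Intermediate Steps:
F = -5
c(T) = -⅕ (c(T) = 1/(-5) = -⅕)
t = 17651
c(V(-3)) - t = -⅕ - 1*17651 = -⅕ - 17651 = -88256/5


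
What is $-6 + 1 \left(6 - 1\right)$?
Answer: $-1$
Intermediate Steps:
$-6 + 1 \left(6 - 1\right) = -6 + 1 \cdot 5 = -6 + 5 = -1$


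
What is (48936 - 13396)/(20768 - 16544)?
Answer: 8885/1056 ≈ 8.4138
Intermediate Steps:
(48936 - 13396)/(20768 - 16544) = 35540/4224 = 35540*(1/4224) = 8885/1056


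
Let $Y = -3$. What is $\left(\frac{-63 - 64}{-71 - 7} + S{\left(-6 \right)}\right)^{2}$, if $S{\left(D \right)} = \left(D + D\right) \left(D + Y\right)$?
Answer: $\frac{73119601}{6084} \approx 12018.0$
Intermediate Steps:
$S{\left(D \right)} = 2 D \left(-3 + D\right)$ ($S{\left(D \right)} = \left(D + D\right) \left(D - 3\right) = 2 D \left(-3 + D\right)$)
$\left(\frac{-63 - 64}{-71 - 7} + S{\left(-6 \right)}\right)^{2} = \left(\frac{-63 - 64}{-71 - 7} + 2 \left(-6\right) \left(-3 - 6\right)\right)^{2} = \left(- \frac{127}{-78} + 2 \left(-6\right) \left(-9\right)\right)^{2} = \left(\left(-127\right) \left(- \frac{1}{78}\right) + 108\right)^{2} = \left(\frac{127}{78} + 108\right)^{2} = \left(\frac{8551}{78}\right)^{2} = \frac{73119601}{6084}$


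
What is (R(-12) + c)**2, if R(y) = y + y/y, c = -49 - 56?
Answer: 13456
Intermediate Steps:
c = -105
R(y) = 1 + y (R(y) = y + 1 = 1 + y)
(R(-12) + c)**2 = ((1 - 12) - 105)**2 = (-11 - 105)**2 = (-116)**2 = 13456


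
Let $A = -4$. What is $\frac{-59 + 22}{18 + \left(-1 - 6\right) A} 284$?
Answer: $- \frac{5254}{23} \approx -228.43$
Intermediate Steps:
$\frac{-59 + 22}{18 + \left(-1 - 6\right) A} 284 = \frac{-59 + 22}{18 + \left(-1 - 6\right) \left(-4\right)} 284 = - \frac{37}{18 - -28} \cdot 284 = - \frac{37}{18 + 28} \cdot 284 = - \frac{37}{46} \cdot 284 = \left(-37\right) \frac{1}{46} \cdot 284 = \left(- \frac{37}{46}\right) 284 = - \frac{5254}{23}$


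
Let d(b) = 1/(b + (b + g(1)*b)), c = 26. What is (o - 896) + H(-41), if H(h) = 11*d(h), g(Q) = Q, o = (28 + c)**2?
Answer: 248449/123 ≈ 2019.9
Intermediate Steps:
o = 2916 (o = (28 + 26)**2 = 54**2 = 2916)
d(b) = 1/(3*b) (d(b) = 1/(b + (b + 1*b)) = 1/(b + (b + b)) = 1/(b + 2*b) = 1/(3*b))
H(h) = 11/(3*h) (H(h) = 11*(1/(3*h)) = 11/(3*h))
(o - 896) + H(-41) = (2916 - 896) + (11/3)/(-41) = 2020 + (11/3)*(-1/41) = 2020 - 11/123 = 248449/123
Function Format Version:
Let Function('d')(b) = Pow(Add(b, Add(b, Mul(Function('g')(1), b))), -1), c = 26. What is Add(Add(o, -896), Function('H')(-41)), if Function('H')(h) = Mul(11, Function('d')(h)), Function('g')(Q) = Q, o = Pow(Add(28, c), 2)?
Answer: Rational(248449, 123) ≈ 2019.9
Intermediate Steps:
o = 2916 (o = Pow(Add(28, 26), 2) = Pow(54, 2) = 2916)
Function('d')(b) = Mul(Rational(1, 3), Pow(b, -1)) (Function('d')(b) = Pow(Add(b, Add(b, Mul(1, b))), -1) = Pow(Add(b, Add(b, b)), -1) = Pow(Add(b, Mul(2, b)), -1) = Pow(Mul(3, b), -1) = Mul(Rational(1, 3), Pow(b, -1)))
Function('H')(h) = Mul(Rational(11, 3), Pow(h, -1)) (Function('H')(h) = Mul(11, Mul(Rational(1, 3), Pow(h, -1))) = Mul(Rational(11, 3), Pow(h, -1)))
Add(Add(o, -896), Function('H')(-41)) = Add(Add(2916, -896), Mul(Rational(11, 3), Pow(-41, -1))) = Add(2020, Mul(Rational(11, 3), Rational(-1, 41))) = Add(2020, Rational(-11, 123)) = Rational(248449, 123)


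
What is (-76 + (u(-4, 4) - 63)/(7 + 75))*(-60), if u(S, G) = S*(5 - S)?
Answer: 189930/41 ≈ 4632.4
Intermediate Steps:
(-76 + (u(-4, 4) - 63)/(7 + 75))*(-60) = (-76 + (-4*(5 - 1*(-4)) - 63)/(7 + 75))*(-60) = (-76 + (-4*(5 + 4) - 63)/82)*(-60) = (-76 + (-4*9 - 63)*(1/82))*(-60) = (-76 + (-36 - 63)*(1/82))*(-60) = (-76 - 99*1/82)*(-60) = (-76 - 99/82)*(-60) = -6331/82*(-60) = 189930/41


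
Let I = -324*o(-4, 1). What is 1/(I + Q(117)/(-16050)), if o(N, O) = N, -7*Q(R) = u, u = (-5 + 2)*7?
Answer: 5350/6933599 ≈ 0.00077161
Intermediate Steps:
u = -21 (u = -3*7 = -21)
Q(R) = 3 (Q(R) = -⅐*(-21) = 3)
I = 1296 (I = -324*(-4) = 1296)
1/(I + Q(117)/(-16050)) = 1/(1296 + 3/(-16050)) = 1/(1296 + 3*(-1/16050)) = 1/(1296 - 1/5350) = 1/(6933599/5350) = 5350/6933599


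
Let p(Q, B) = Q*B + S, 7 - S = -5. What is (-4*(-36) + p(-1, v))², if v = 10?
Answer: 21316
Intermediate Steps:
S = 12 (S = 7 - 1*(-5) = 7 + 5 = 12)
p(Q, B) = 12 + B*Q (p(Q, B) = Q*B + 12 = B*Q + 12 = 12 + B*Q)
(-4*(-36) + p(-1, v))² = (-4*(-36) + (12 + 10*(-1)))² = (144 + (12 - 10))² = (144 + 2)² = 146² = 21316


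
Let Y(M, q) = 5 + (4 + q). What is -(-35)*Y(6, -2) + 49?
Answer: 294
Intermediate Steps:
Y(M, q) = 9 + q
-(-35)*Y(6, -2) + 49 = -(-35)*(9 - 2) + 49 = -(-35)*7 + 49 = -35*(-7) + 49 = 245 + 49 = 294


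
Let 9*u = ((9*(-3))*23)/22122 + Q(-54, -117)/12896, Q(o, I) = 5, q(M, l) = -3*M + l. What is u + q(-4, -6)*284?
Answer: 243062647057/142642656 ≈ 1704.0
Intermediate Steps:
q(M, l) = l - 3*M
u = -438767/142642656 (u = (((9*(-3))*23)/22122 + 5/12896)/9 = (-27*23*(1/22122) + 5*(1/12896))/9 = (-621*1/22122 + 5/12896)/9 = (-69/2458 + 5/12896)/9 = (1/9)*(-438767/15849184) = -438767/142642656 ≈ -0.0030760)
u + q(-4, -6)*284 = -438767/142642656 + (-6 - 3*(-4))*284 = -438767/142642656 + (-6 + 12)*284 = -438767/142642656 + 6*284 = -438767/142642656 + 1704 = 243062647057/142642656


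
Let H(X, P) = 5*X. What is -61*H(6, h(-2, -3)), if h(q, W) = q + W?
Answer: -1830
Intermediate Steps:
h(q, W) = W + q
-61*H(6, h(-2, -3)) = -305*6 = -61*30 = -1830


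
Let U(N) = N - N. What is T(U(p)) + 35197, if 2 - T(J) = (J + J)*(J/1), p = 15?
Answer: 35199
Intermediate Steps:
U(N) = 0
T(J) = 2 - 2*J² (T(J) = 2 - (J + J)*J/1 = 2 - 2*J*J*1 = 2 - 2*J*J = 2 - 2*J²)
T(U(p)) + 35197 = (2 - 2*0²) + 35197 = (2 - 2*0) + 35197 = (2 + 0) + 35197 = 2 + 35197 = 35199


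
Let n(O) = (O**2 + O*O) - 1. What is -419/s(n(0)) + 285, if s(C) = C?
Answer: 704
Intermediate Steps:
n(O) = -1 + 2*O**2 (n(O) = (O**2 + O**2) - 1 = 2*O**2 - 1 = -1 + 2*O**2)
-419/s(n(0)) + 285 = -419/(-1 + 2*0**2) + 285 = -419/(-1 + 2*0) + 285 = -419/(-1 + 0) + 285 = -419/(-1) + 285 = -419*(-1) + 285 = 419 + 285 = 704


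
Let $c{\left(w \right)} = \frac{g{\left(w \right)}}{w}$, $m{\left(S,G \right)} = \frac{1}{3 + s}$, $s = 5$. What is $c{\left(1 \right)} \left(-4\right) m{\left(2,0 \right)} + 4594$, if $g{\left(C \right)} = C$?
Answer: $\frac{9187}{2} \approx 4593.5$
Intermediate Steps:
$m{\left(S,G \right)} = \frac{1}{8}$ ($m{\left(S,G \right)} = \frac{1}{3 + 5} = \frac{1}{8}$)
$c{\left(w \right)} = 1$ ($c{\left(w \right)} = \frac{w}{w} = 1$)
$c{\left(1 \right)} \left(-4\right) m{\left(2,0 \right)} + 4594 = 1 \left(-4\right) \frac{1}{8} + 4594 = \left(-4\right) \frac{1}{8} + 4594 = - \frac{1}{2} + 4594 = \frac{9187}{2}$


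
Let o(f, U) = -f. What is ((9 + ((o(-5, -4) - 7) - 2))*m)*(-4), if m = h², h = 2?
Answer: -80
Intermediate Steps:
m = 4 (m = 2² = 4)
((9 + ((o(-5, -4) - 7) - 2))*m)*(-4) = ((9 + ((-1*(-5) - 7) - 2))*4)*(-4) = ((9 + ((5 - 7) - 2))*4)*(-4) = ((9 + (-2 - 2))*4)*(-4) = ((9 - 4)*4)*(-4) = (5*4)*(-4) = 20*(-4) = -80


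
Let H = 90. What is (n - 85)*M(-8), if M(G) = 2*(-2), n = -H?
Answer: 700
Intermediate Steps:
n = -90 (n = -1*90 = -90)
M(G) = -4
(n - 85)*M(-8) = (-90 - 85)*(-4) = -175*(-4) = 700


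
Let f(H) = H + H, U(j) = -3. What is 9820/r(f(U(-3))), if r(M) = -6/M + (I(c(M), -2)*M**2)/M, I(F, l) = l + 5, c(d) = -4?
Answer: -9820/17 ≈ -577.65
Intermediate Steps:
f(H) = 2*H
I(F, l) = 5 + l
r(M) = -6/M + 3*M (r(M) = -6/M + ((5 - 2)*M**2)/M = -6/M + (3*M**2)/M = -6/M + 3*M)
9820/r(f(U(-3))) = 9820/(-6/(2*(-3)) + 3*(2*(-3))) = 9820/(-6/(-6) + 3*(-6)) = 9820/(-6*(-1/6) - 18) = 9820/(1 - 18) = 9820/(-17) = 9820*(-1/17) = -9820/17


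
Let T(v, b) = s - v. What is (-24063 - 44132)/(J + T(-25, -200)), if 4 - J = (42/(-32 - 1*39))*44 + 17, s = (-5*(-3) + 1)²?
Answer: -4841845/20876 ≈ -231.93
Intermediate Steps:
s = 256 (s = (15 + 1)² = 16² = 256)
J = 925/71 (J = 4 - ((42/(-32 - 1*39))*44 + 17) = 4 - ((42/(-32 - 39))*44 + 17) = 4 - ((42/(-71))*44 + 17) = 4 - ((42*(-1/71))*44 + 17) = 4 - (-42/71*44 + 17) = 4 - (-1848/71 + 17) = 4 - 1*(-641/71) = 4 + 641/71 = 925/71 ≈ 13.028)
T(v, b) = 256 - v
(-24063 - 44132)/(J + T(-25, -200)) = (-24063 - 44132)/(925/71 + (256 - 1*(-25))) = -68195/(925/71 + (256 + 25)) = -68195/(925/71 + 281) = -68195/20876/71 = -68195*71/20876 = -4841845/20876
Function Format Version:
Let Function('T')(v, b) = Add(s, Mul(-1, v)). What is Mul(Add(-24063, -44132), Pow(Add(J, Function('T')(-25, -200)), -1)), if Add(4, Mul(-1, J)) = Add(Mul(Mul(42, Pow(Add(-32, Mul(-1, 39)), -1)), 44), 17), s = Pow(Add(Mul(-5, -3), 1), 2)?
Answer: Rational(-4841845, 20876) ≈ -231.93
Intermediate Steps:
s = 256 (s = Pow(Add(15, 1), 2) = Pow(16, 2) = 256)
J = Rational(925, 71) (J = Add(4, Mul(-1, Add(Mul(Mul(42, Pow(Add(-32, Mul(-1, 39)), -1)), 44), 17))) = Add(4, Mul(-1, Add(Mul(Mul(42, Pow(Add(-32, -39), -1)), 44), 17))) = Add(4, Mul(-1, Add(Mul(Mul(42, Pow(-71, -1)), 44), 17))) = Add(4, Mul(-1, Add(Mul(Mul(42, Rational(-1, 71)), 44), 17))) = Add(4, Mul(-1, Add(Mul(Rational(-42, 71), 44), 17))) = Add(4, Mul(-1, Add(Rational(-1848, 71), 17))) = Add(4, Mul(-1, Rational(-641, 71))) = Add(4, Rational(641, 71)) = Rational(925, 71) ≈ 13.028)
Function('T')(v, b) = Add(256, Mul(-1, v))
Mul(Add(-24063, -44132), Pow(Add(J, Function('T')(-25, -200)), -1)) = Mul(Add(-24063, -44132), Pow(Add(Rational(925, 71), Add(256, Mul(-1, -25))), -1)) = Mul(-68195, Pow(Add(Rational(925, 71), Add(256, 25)), -1)) = Mul(-68195, Pow(Add(Rational(925, 71), 281), -1)) = Mul(-68195, Pow(Rational(20876, 71), -1)) = Mul(-68195, Rational(71, 20876)) = Rational(-4841845, 20876)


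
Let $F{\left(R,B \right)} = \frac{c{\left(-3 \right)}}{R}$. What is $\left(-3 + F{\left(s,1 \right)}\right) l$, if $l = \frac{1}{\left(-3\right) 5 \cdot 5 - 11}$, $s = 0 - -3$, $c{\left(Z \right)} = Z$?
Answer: $\frac{2}{43} \approx 0.046512$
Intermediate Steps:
$s = 3$ ($s = 0 + 3 = 3$)
$F{\left(R,B \right)} = - \frac{3}{R}$
$l = - \frac{1}{86}$ ($l = \frac{1}{\left(-15\right) 5 - 11} = \frac{1}{-75 - 11} = \frac{1}{-86} = - \frac{1}{86} \approx -0.011628$)
$\left(-3 + F{\left(s,1 \right)}\right) l = \left(-3 - \frac{3}{3}\right) \left(- \frac{1}{86}\right) = \left(-3 - 1\right) \left(- \frac{1}{86}\right) = \left(-4\right) \left(- \frac{1}{86}\right) = \frac{2}{43}$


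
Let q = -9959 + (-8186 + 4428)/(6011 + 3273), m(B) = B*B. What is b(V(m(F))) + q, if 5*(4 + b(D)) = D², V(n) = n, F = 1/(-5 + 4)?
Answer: -231245983/23210 ≈ -9963.2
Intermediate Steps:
F = -1 (F = 1/(-1) = -1)
m(B) = B²
b(D) = -4 + D²/5
q = -46231557/4642 (q = -9959 - 3758/9284 = -9959 - 3758*1/9284 = -9959 - 1879/4642 = -46231557/4642 ≈ -9959.4)
b(V(m(F))) + q = (-4 + ((-1)²)²/5) - 46231557/4642 = (-4 + (⅕)*1²) - 46231557/4642 = (-4 + (⅕)*1) - 46231557/4642 = (-4 + ⅕) - 46231557/4642 = -19/5 - 46231557/4642 = -231245983/23210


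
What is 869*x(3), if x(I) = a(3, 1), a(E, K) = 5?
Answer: 4345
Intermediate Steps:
x(I) = 5
869*x(3) = 869*5 = 4345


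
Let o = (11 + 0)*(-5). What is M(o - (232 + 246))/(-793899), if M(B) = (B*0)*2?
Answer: 0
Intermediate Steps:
o = -55 (o = 11*(-5) = -55)
M(B) = 0 (M(B) = 0*2 = 0)
M(o - (232 + 246))/(-793899) = 0/(-793899) = 0*(-1/793899) = 0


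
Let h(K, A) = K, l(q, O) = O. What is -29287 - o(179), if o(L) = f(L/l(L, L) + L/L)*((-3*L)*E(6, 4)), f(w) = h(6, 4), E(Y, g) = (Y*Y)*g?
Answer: 434681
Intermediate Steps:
E(Y, g) = g*Y² (E(Y, g) = Y²*g = g*Y²)
f(w) = 6
o(L) = -2592*L (o(L) = 6*((-3*L)*(4*6²)) = 6*((-3*L)*(4*36)) = 6*(-3*L*144) = 6*(-432*L) = -2592*L)
-29287 - o(179) = -29287 - (-2592)*179 = -29287 - 1*(-463968) = -29287 + 463968 = 434681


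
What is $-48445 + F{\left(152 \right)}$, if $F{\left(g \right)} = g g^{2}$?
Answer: $3463363$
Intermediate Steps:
$F{\left(g \right)} = g^{3}$
$-48445 + F{\left(152 \right)} = -48445 + 152^{3} = -48445 + 3511808 = 3463363$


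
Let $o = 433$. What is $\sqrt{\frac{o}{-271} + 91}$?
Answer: $\frac{6 \sqrt{182383}}{271} \approx 9.4553$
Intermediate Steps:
$\sqrt{\frac{o}{-271} + 91} = \sqrt{\frac{433}{-271} + 91} = \sqrt{433 \left(- \frac{1}{271}\right) + 91} = \sqrt{- \frac{433}{271} + 91} = \sqrt{\frac{24228}{271}} = \frac{6 \sqrt{182383}}{271}$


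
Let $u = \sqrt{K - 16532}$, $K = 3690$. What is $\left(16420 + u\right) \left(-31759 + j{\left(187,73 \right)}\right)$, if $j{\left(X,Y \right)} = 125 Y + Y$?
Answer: $-370451620 - 22561 i \sqrt{12842} \approx -3.7045 \cdot 10^{8} - 2.5567 \cdot 10^{6} i$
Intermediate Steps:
$j{\left(X,Y \right)} = 126 Y$
$u = i \sqrt{12842}$ ($u = \sqrt{3690 - 16532} = \sqrt{-12842} = i \sqrt{12842} \approx 113.32 i$)
$\left(16420 + u\right) \left(-31759 + j{\left(187,73 \right)}\right) = \left(16420 + i \sqrt{12842}\right) \left(-31759 + 126 \cdot 73\right) = \left(16420 + i \sqrt{12842}\right) \left(-31759 + 9198\right) = \left(16420 + i \sqrt{12842}\right) \left(-22561\right) = -370451620 - 22561 i \sqrt{12842}$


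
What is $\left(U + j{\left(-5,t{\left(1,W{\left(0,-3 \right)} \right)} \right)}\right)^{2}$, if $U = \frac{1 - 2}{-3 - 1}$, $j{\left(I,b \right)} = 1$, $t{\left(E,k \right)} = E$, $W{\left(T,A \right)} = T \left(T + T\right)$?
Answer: $\frac{25}{16} \approx 1.5625$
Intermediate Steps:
$W{\left(T,A \right)} = 2 T^{2}$ ($W{\left(T,A \right)} = T 2 T = 2 T^{2}$)
$U = \frac{1}{4}$ ($U = - \frac{1}{-4} = \left(-1\right) \left(- \frac{1}{4}\right) = \frac{1}{4} \approx 0.25$)
$\left(U + j{\left(-5,t{\left(1,W{\left(0,-3 \right)} \right)} \right)}\right)^{2} = \left(\frac{1}{4} + 1\right)^{2} = \left(\frac{5}{4}\right)^{2} = \frac{25}{16}$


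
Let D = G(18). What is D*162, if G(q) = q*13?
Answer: 37908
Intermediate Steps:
G(q) = 13*q
D = 234 (D = 13*18 = 234)
D*162 = 234*162 = 37908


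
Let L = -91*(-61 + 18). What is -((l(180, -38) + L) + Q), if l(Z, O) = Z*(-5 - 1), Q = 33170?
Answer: -36003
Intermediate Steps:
L = 3913 (L = -91*(-43) = 3913)
l(Z, O) = -6*Z (l(Z, O) = Z*(-6) = -6*Z)
-((l(180, -38) + L) + Q) = -((-6*180 + 3913) + 33170) = -((-1080 + 3913) + 33170) = -(2833 + 33170) = -1*36003 = -36003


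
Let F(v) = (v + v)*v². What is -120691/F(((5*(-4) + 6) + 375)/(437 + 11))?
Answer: -5425989287936/47045881 ≈ -1.1533e+5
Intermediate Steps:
F(v) = 2*v³ (F(v) = (2*v)*v² = 2*v³)
-120691/F(((5*(-4) + 6) + 375)/(437 + 11)) = -120691*(437 + 11)³/(2*((5*(-4) + 6) + 375)³) = -120691*44957696/((-20 + 6) + 375)³ = -120691*44957696/(-14 + 375)³ = -120691/(2*(361*(1/448))³) = -120691/(2*(361/448)³) = -120691/(2*(47045881/89915392)) = -120691/47045881/44957696 = -120691*44957696/47045881 = -5425989287936/47045881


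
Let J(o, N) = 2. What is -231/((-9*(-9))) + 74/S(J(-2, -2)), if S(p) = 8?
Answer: 691/108 ≈ 6.3981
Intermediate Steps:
-231/((-9*(-9))) + 74/S(J(-2, -2)) = -231/((-9*(-9))) + 74/8 = -231/81 + 74*(1/8) = -231*1/81 + 37/4 = -77/27 + 37/4 = 691/108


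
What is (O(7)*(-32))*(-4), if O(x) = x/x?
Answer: 128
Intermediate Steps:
O(x) = 1
(O(7)*(-32))*(-4) = (1*(-32))*(-4) = -32*(-4) = 128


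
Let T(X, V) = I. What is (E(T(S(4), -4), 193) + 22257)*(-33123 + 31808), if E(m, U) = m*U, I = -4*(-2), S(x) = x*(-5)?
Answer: -31298315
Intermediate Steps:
S(x) = -5*x
I = 8
T(X, V) = 8
E(m, U) = U*m
(E(T(S(4), -4), 193) + 22257)*(-33123 + 31808) = (193*8 + 22257)*(-33123 + 31808) = (1544 + 22257)*(-1315) = 23801*(-1315) = -31298315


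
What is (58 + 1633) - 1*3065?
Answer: -1374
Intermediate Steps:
(58 + 1633) - 1*3065 = 1691 - 3065 = -1374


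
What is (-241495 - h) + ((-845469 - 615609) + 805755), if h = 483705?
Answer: -1380523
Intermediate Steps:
(-241495 - h) + ((-845469 - 615609) + 805755) = (-241495 - 1*483705) + ((-845469 - 615609) + 805755) = (-241495 - 483705) + (-1461078 + 805755) = -725200 - 655323 = -1380523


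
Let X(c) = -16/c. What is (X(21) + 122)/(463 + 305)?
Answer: 1273/8064 ≈ 0.15786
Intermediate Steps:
(X(21) + 122)/(463 + 305) = (-16/21 + 122)/(463 + 305) = (-16*1/21 + 122)/768 = (-16/21 + 122)*(1/768) = (2546/21)*(1/768) = 1273/8064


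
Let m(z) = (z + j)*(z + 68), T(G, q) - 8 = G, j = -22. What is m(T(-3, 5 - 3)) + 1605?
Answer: 364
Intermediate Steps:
T(G, q) = 8 + G
m(z) = (-22 + z)*(68 + z) (m(z) = (z - 22)*(z + 68) = (-22 + z)*(68 + z))
m(T(-3, 5 - 3)) + 1605 = (-1496 + (8 - 3)² + 46*(8 - 3)) + 1605 = (-1496 + 5² + 46*5) + 1605 = (-1496 + 25 + 230) + 1605 = -1241 + 1605 = 364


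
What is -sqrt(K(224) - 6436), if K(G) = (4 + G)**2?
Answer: -2*sqrt(11387) ≈ -213.42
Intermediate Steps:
-sqrt(K(224) - 6436) = -sqrt((4 + 224)**2 - 6436) = -sqrt(228**2 - 6436) = -sqrt(51984 - 6436) = -sqrt(45548) = -2*sqrt(11387)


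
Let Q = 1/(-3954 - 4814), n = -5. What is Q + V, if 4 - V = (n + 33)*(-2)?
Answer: 526079/8768 ≈ 60.000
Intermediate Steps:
Q = -1/8768 (Q = 1/(-8768) = -1/8768 ≈ -0.00011405)
V = 60 (V = 4 - (-5 + 33)*(-2) = 4 - 28*(-2) = 4 - 1*(-56) = 4 + 56 = 60)
Q + V = -1/8768 + 60 = 526079/8768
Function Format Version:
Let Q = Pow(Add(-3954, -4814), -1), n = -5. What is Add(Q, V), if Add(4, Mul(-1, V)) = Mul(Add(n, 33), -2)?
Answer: Rational(526079, 8768) ≈ 60.000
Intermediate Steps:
Q = Rational(-1, 8768) (Q = Pow(-8768, -1) = Rational(-1, 8768) ≈ -0.00011405)
V = 60 (V = Add(4, Mul(-1, Mul(Add(-5, 33), -2))) = Add(4, Mul(-1, Mul(28, -2))) = Add(4, Mul(-1, -56)) = Add(4, 56) = 60)
Add(Q, V) = Add(Rational(-1, 8768), 60) = Rational(526079, 8768)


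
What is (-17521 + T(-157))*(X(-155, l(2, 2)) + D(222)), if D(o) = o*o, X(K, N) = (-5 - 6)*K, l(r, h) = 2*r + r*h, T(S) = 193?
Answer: -883537392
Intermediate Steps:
l(r, h) = 2*r + h*r
X(K, N) = -11*K
D(o) = o²
(-17521 + T(-157))*(X(-155, l(2, 2)) + D(222)) = (-17521 + 193)*(-11*(-155) + 222²) = -17328*(1705 + 49284) = -17328*50989 = -883537392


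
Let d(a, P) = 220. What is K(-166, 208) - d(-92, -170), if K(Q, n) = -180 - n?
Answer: -608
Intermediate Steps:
K(-166, 208) - d(-92, -170) = (-180 - 1*208) - 1*220 = (-180 - 208) - 220 = -388 - 220 = -608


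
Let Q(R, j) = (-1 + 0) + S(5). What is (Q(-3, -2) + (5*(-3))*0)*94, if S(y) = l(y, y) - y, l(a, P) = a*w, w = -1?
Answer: -1034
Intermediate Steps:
l(a, P) = -a (l(a, P) = a*(-1) = -a)
S(y) = -2*y (S(y) = -y - y = -2*y)
Q(R, j) = -11 (Q(R, j) = (-1 + 0) - 2*5 = -1 - 10 = -11)
(Q(-3, -2) + (5*(-3))*0)*94 = (-11 + (5*(-3))*0)*94 = (-11 - 15*0)*94 = (-11 + 0)*94 = -11*94 = -1034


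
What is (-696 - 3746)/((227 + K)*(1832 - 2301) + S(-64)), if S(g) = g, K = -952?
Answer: -4442/339961 ≈ -0.013066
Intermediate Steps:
(-696 - 3746)/((227 + K)*(1832 - 2301) + S(-64)) = (-696 - 3746)/((227 - 952)*(1832 - 2301) - 64) = -4442/(-725*(-469) - 64) = -4442/(340025 - 64) = -4442/339961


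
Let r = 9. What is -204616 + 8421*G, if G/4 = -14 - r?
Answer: -979348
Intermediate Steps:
G = -92 (G = 4*(-14 - 1*9) = 4*(-14 - 9) = 4*(-23) = -92)
-204616 + 8421*G = -204616 + 8421*(-92) = -204616 - 774732 = -979348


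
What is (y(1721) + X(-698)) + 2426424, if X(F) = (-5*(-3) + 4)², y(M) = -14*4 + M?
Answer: 2428450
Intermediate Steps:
y(M) = -56 + M
X(F) = 361 (X(F) = (15 + 4)² = 19² = 361)
(y(1721) + X(-698)) + 2426424 = ((-56 + 1721) + 361) + 2426424 = (1665 + 361) + 2426424 = 2026 + 2426424 = 2428450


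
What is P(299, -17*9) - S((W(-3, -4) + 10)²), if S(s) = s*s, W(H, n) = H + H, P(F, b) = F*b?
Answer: -46003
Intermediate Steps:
W(H, n) = 2*H
S(s) = s²
P(299, -17*9) - S((W(-3, -4) + 10)²) = 299*(-17*9) - ((2*(-3) + 10)²)² = 299*(-153) - ((-6 + 10)²)² = -45747 - (4²)² = -45747 - 1*16² = -45747 - 1*256 = -45747 - 256 = -46003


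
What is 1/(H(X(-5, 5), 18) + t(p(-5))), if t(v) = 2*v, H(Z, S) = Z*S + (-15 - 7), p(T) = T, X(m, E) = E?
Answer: 1/58 ≈ 0.017241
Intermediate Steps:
H(Z, S) = -22 + S*Z (H(Z, S) = S*Z - 22 = -22 + S*Z)
1/(H(X(-5, 5), 18) + t(p(-5))) = 1/((-22 + 18*5) + 2*(-5)) = 1/((-22 + 90) - 10) = 1/(68 - 10) = 1/58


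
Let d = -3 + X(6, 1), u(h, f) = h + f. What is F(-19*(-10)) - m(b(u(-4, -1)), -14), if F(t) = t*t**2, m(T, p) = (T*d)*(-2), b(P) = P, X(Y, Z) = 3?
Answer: 6859000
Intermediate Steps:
u(h, f) = f + h
d = 0 (d = -3 + 3 = 0)
m(T, p) = 0 (m(T, p) = (T*0)*(-2) = 0*(-2) = 0)
F(t) = t**3
F(-19*(-10)) - m(b(u(-4, -1)), -14) = (-19*(-10))**3 - 1*0 = 190**3 + 0 = 6859000 + 0 = 6859000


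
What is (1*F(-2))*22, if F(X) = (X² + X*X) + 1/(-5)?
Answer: 858/5 ≈ 171.60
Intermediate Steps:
F(X) = -⅕ + 2*X² (F(X) = (X² + X²) - ⅕ = 2*X² - ⅕ = -⅕ + 2*X²)
(1*F(-2))*22 = (1*(-⅕ + 2*(-2)²))*22 = (1*(-⅕ + 2*4))*22 = (1*(-⅕ + 8))*22 = (1*(39/5))*22 = (39/5)*22 = 858/5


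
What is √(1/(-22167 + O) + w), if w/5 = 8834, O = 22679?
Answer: √45230082/32 ≈ 210.17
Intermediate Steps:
w = 44170 (w = 5*8834 = 44170)
√(1/(-22167 + O) + w) = √(1/(-22167 + 22679) + 44170) = √(1/512 + 44170) = √(22615041/512) = √45230082/32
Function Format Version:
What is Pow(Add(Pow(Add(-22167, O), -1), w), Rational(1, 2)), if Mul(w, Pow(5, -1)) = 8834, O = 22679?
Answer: Mul(Rational(1, 32), Pow(45230082, Rational(1, 2))) ≈ 210.17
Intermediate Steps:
w = 44170 (w = Mul(5, 8834) = 44170)
Pow(Add(Pow(Add(-22167, O), -1), w), Rational(1, 2)) = Pow(Add(Pow(Add(-22167, 22679), -1), 44170), Rational(1, 2)) = Pow(Add(Pow(512, -1), 44170), Rational(1, 2)) = Pow(Add(Rational(1, 512), 44170), Rational(1, 2)) = Pow(Rational(22615041, 512), Rational(1, 2)) = Mul(Rational(1, 32), Pow(45230082, Rational(1, 2)))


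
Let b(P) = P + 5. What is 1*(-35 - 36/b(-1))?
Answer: -44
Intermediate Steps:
b(P) = 5 + P
1*(-35 - 36/b(-1)) = 1*(-35 - 36/(5 - 1)) = 1*(-35 - 36/4) = 1*(-35 - 36*1/4) = 1*(-35 - 9) = 1*(-44) = -44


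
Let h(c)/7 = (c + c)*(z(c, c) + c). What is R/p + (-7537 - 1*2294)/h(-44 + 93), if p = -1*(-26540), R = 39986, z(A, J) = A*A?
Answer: 3347177773/2230288900 ≈ 1.5008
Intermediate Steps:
z(A, J) = A²
h(c) = 14*c*(c + c²) (h(c) = 7*((c + c)*(c² + c)) = 7*((2*c)*(c + c²)) = 7*(2*c*(c + c²)) = 14*c*(c + c²))
p = 26540
R/p + (-7537 - 1*2294)/h(-44 + 93) = 39986/26540 + (-7537 - 1*2294)/((14*(-44 + 93)²*(1 + (-44 + 93)))) = 39986*(1/26540) + (-7537 - 2294)/((14*49²*(1 + 49))) = 19993/13270 - 9831/(14*2401*50) = 19993/13270 - 9831/1680700 = 3347177773/2230288900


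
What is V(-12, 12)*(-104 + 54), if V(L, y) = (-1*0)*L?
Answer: 0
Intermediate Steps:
V(L, y) = 0 (V(L, y) = 0*L = 0)
V(-12, 12)*(-104 + 54) = 0*(-104 + 54) = 0*(-50) = 0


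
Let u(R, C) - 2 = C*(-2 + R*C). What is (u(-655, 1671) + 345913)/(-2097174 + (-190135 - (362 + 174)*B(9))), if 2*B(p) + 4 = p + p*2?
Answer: 609525094/764491 ≈ 797.29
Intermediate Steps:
u(R, C) = 2 + C*(-2 + C*R) (u(R, C) = 2 + C*(-2 + R*C) = 2 + C*(-2 + C*R))
B(p) = -2 + 3*p/2 (B(p) = -2 + (p + p*2)/2 = -2 + (p + 2*p)/2 = -2 + (3*p)/2 = -2 + 3*p/2)
(u(-655, 1671) + 345913)/(-2097174 + (-190135 - (362 + 174)*B(9))) = ((2 - 2*1671 - 655*1671**2) + 345913)/(-2097174 + (-190135 - (362 + 174)*(-2 + (3/2)*9))) = ((2 - 3342 - 655*2792241) + 345913)/(-2097174 + (-190135 - 536*(-2 + 27/2))) = ((2 - 3342 - 1828917855) + 345913)/(-2097174 + (-190135 - 536*23/2)) = (-1828921195 + 345913)/(-2097174 + (-190135 - 1*6164)) = -1828575282/(-2097174 + (-190135 - 6164)) = -1828575282/(-2097174 - 196299) = -1828575282/(-2293473) = -1828575282*(-1/2293473) = 609525094/764491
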